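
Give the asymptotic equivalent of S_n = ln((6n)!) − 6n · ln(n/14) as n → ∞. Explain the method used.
S_n ~ 6n · (ln 84 − 1) + O(ln n)

Stirling: ln((6n)!) = 6n ln(6n) − 6n + O(ln n).
  S_n = 6n ln(6n) − 6n − 6n ln(n/14) + O(ln n)
      = 6n ln(6n) − 6n ln n + 6n ln 14 − 6n + O(ln n)
      = 6n ln 6 + 6n ln 14 − 6n + O(ln n)
      = 6n (ln 84 − 1) + O(ln n).
Numerically ln(84) − 1 ≈ 3.4308.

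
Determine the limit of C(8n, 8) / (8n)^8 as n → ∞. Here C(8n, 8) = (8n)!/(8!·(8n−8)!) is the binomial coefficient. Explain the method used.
lim = 1/8! = 1/40320

With N = 8n → ∞: C(N, 8) / N^8 = [N(N−1)…(N−7)] / (8! · N^8) = (1/8!) · 1 · (1 − 1/(8n)) · … · (1 − 7/(8n)). Each factor → 1 as N → ∞, so the limit is 1/8! = 1/40320.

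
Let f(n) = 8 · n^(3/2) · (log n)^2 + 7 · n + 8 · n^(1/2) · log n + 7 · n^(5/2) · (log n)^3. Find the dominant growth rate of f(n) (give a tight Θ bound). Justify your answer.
f(n) ∈ Θ(n^(5/2) · (log n)^3)

Compare the terms by growth order. For large n, n^a · (log n)^b dominates n^a' · (log n)^b' iff a > a', or (a = a' and b > b'). Ranking the 4 terms shows the dominant one is 7 · n^(5/2) · (log n)^3. Hence f(n) ∈ Θ(n^(5/2) · (log n)^3).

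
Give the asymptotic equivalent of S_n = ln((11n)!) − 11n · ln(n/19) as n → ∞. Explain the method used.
S_n ~ 11n · (ln 209 − 1) + O(ln n)

Stirling: ln((11n)!) = 11n ln(11n) − 11n + O(ln n).
  S_n = 11n ln(11n) − 11n − 11n ln(n/19) + O(ln n)
      = 11n ln(11n) − 11n ln n + 11n ln 19 − 11n + O(ln n)
      = 11n ln 11 + 11n ln 19 − 11n + O(ln n)
      = 11n (ln 209 − 1) + O(ln n).
Numerically ln(209) − 1 ≈ 4.3423.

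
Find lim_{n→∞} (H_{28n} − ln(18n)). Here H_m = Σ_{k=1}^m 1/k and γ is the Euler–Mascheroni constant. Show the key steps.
lim = ln(14/9) + γ

By Euler-Maclaurin, H_m = ln m + γ + O(1/m). So
  H_{28n} − ln(18n) = ln(28n) + γ − ln(18n) + O(1/n)
                       = ln(28/18) + γ + O(1/n).
Hence the limit is ln(28/18) + γ (= ln(14/9)).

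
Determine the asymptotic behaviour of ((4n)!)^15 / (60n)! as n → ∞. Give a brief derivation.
((4n)!)^15/(60n)! ~ ((2π·4n)^(14/2) / sqrt(15)) · 15^(−15·4n)  →  0

Write N = 4n. Stirling: N! ~ sqrt(2π N)(N/e)^N and (15N)! ~ sqrt(2π·15N)·(15N/e)^(15N).
  (N!)^15/(15N)! ~ (2π N)^(15/2) (N/e)^(15N) / [sqrt(2π·15N) (15N/e)^(15N)]
     = (2π N)^(15/2) / sqrt(2π·15N) · (N/(15N))^(15N)
     = (2π N)^((15−1)/2) / sqrt(15) · 15^(−15N).
Since 15^15 > 1, the factor 15^(−15N) decays exponentially, so the ratio → 0. Substituting N = 4n gives the stated form.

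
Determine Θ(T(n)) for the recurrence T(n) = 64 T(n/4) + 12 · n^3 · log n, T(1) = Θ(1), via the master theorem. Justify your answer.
T(n) = Θ(n^3 · (log n)^2)

Here log_4 64 = 3 and f(n) = 12 · n^3 · log n = Θ(n^(log_4 64) · (log n)^1). This is the extended Case 2 of the master theorem (f matches the critical exponent up to log factors), giving T(n) = Θ(n^(log_4 64) · (log n)^(1+1)) = Θ(n^3 · (log n)^2).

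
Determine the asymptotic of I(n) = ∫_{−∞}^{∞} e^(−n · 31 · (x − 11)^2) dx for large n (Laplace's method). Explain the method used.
I(n) = sqrt(π/(31n))

Here φ(x) = 31 · (x − 11)^2 has its unique minimum at x* = 11 with φ(x*) = 0 and φ''(x*) = 62. Laplace's method gives
  I(n) ~ e^(−n φ(x*)) · sqrt(2π / (n · φ''(x*))) = sqrt(2π / (62n)) = sqrt(π/(31n)).
This is exact: substituting u = (x − 11)·sqrt(31n) gives I(n) = (1/sqrt(31n)) ∫_{−∞}^{∞} e^(−u^2) du = sqrt(π/(31n)).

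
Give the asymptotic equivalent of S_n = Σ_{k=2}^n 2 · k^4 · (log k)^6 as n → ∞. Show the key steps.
S_n ~ 2 · n^5 · (log n)^6 / 5

By integral comparison, S_n = ∫_1^n 2 · x^4 · (log x)^6 dx + O(n^4 · (log n)^6). For the integral, the leading term of ∫_1^n x^4 (log x)^6 dx is n^5/5 · (log n)^6 (by repeated integration by parts; each step lowers the log-exponent and produces a relatively O(1/log n) correction). Hence S_n ~ 2 · n^5 · (log n)^6 / 5.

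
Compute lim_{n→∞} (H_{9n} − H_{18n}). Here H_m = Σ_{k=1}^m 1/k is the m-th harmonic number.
lim = ln(9/18) = −ln 2

Euler-Maclaurin gives H_m = ln m + γ + 1/(2m) + O(1/m^2). The γ and O(1/m) terms cancel in the difference:
  H_{9n} − H_{18n} = ln(9n) − ln(18n) + O(1/n) = ln(9/18) + O(1/n).
Hence the limit is ln(9/18) = −ln 2.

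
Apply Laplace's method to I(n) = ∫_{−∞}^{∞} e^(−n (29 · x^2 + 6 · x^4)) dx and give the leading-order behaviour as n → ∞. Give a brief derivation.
I(n) ~ sqrt(π/(29n))

φ(x) = 29 · x^2 + 6 · x^4 has its unique global minimum at x* = 0 (since φ'(x) = 58x + 24x^3 = 0 only at x = 0 for real x with both coefficients positive, and φ → ∞ as |x| → ∞). At x* = 0, φ(0) = 0 and φ''(0) = 58. Laplace's method then gives
  I(n) ~ sqrt(2π / (n · φ''(0))) · e^(−n φ(0)) = sqrt(2π / (58n)) = sqrt(π/(29n)).
The 6 · x^4 term contributes only at subleading order (an O(1/n) relative correction).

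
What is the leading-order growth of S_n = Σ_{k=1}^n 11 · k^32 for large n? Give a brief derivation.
S_n ~ n^33 / 3

By integral comparison (Euler-Maclaurin), Σ_{k=1}^n 11 · k^32 = 11 · ∫_0^n x^32 dx + O(n^32) = 11 · n^33/33 = n^33 / 3 + O(n^32). (Equivalently, Faulhaber's formula gives the same leading term.)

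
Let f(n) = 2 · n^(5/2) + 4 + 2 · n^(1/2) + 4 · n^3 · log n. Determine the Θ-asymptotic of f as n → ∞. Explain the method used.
f(n) ∈ Θ(n^3 · log n)

Compare the terms by growth order. For large n, n^a · (log n)^b dominates n^a' · (log n)^b' iff a > a', or (a = a' and b > b'). Ranking the 4 terms shows the dominant one is 4 · n^3 · log n. Hence f(n) ∈ Θ(n^3 · log n).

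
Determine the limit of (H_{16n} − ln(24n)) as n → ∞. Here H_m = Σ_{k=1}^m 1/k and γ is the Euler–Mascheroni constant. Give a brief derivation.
lim = ln(2/3) + γ

By Euler-Maclaurin, H_m = ln m + γ + O(1/m). So
  H_{16n} − ln(24n) = ln(16n) + γ − ln(24n) + O(1/n)
                       = ln(16/24) + γ + O(1/n).
Hence the limit is ln(16/24) + γ (= ln(2/3)).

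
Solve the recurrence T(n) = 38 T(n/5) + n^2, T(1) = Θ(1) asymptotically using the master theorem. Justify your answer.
T(n) = Θ(n^(log_5 38))

Master theorem: compare f(n) = n^2 to n^(log_5 38) where log_5 38 ≈ 2.260. Since 2 < log_5 38, we have f(n) = O(n^(log_5 38 − ε)) for some ε > 0 — Case 1. Hence T(n) = Θ(n^(log_5 38)).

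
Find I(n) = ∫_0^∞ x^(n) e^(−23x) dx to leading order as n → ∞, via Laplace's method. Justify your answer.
I(n) ~ (sqrt(2π·n) / 23) · (n/(23e))^(n)

Write the integrand as exp(n ln x − 23x) and set f(x) = n ln x − 23x. Then f'(x) = n/x − 23 = 0 at x* = n/23, and f''(x*) = −n/x*^2 = −23^2/(n). Laplace's method (interior maximum) gives
  I(n) ~ e^(f(x*)) · sqrt(2π / |f''(x*)|)
        = exp(n ln(n/23) − n) · sqrt(2π · n / 23^2)
        = (n/23)^(n) e^(−n) · sqrt(2π·n) / 23
        = (sqrt(2π·n) / 23) · (n/(23e))^(n).
This matches Γ(n+1)/23^(n+1) with Stirling applied to Γ.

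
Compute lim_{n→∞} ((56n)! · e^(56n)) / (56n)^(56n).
lim = ∞

Stirling: (56n)! ~ sqrt(2π·56n) · (56n/e)^(56n). Hence
  (56n)! · e^(56n) / (56n)^(56n) ~ sqrt(2π·56n) = sqrt(2π·56) · sqrt(n) → ∞.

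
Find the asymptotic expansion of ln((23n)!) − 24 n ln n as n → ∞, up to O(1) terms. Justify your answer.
ln((23n)!) − 24 n ln n = −n ln n + 23(ln 23 − 1) n + (1/2) ln(2π·23n) + O(1/n)

Stirling: ln((23n)!) = 23n ln(23n) − 23n + (1/2) ln(2π·23n) + O(1/n).
Expand 23n ln(23n) = 23n (ln n + ln 23) = 23n ln n + 23n ln 23.
Subtract 24n ln n: leading term is (23 − 24) n ln n = −n ln n. The next term is 23n ln 23 − 23n = 23(ln 23 − 1) n. Then the (1/2) ln(2π·23n) correction.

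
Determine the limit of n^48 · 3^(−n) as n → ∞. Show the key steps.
lim = 0

Exponentials with base > 1 dominate every fixed polynomial: for any fixed c, n^c / 3^n → 0 as n → ∞ (e.g. by the ratio test, or by writing 3^n = e^(n ln 3) and noting e^(n ln 3) / n^c → ∞). Hence n^48 · 3^(−n) = n^48 / 3^n → 0.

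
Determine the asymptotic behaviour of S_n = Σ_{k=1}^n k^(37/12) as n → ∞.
S_n ~ (12/49) · n^(49/12)

Integral comparison: Σ_{k=1}^n k^(37/12) = ∫_0^n x^(37/12) dx + O(n^(37/12)). The integral is n^(1 + 37/12) / (1 + 37/12) = n^((37+12)/12) / ((37+12)/12) = (12/49) · n^(49/12).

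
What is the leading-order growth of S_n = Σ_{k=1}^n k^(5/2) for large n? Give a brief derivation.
S_n ~ (2/7) · n^(7/2)

Integral comparison: Σ_{k=1}^n k^(5/2) = ∫_0^n x^(5/2) dx + O(n^(5/2)). The integral is n^(1 + 5/2) / (1 + 5/2) = n^((5+2)/2) / ((5+2)/2) = (2/7) · n^(7/2).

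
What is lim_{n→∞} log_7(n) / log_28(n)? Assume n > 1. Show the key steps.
lim = ln(28) / ln(7) = log_7(28)

Change of base: log_7(n) = ln n / ln 7 and log_28(n) = ln n / ln 28. The ratio is (ln n / ln 7) · (ln 28 / ln n) = ln 28 / ln 7, a constant independent of n. So the limit is ln 28 / ln 7 = log_7(28).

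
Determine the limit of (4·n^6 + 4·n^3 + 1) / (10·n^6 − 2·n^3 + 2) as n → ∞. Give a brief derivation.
lim = 4/10 = 2/5

For large n the leading n^6 terms dominate both numerator and denominator. Dividing top and bottom by n^6, every other term tends to 0, leaving 4/10 = 2/5.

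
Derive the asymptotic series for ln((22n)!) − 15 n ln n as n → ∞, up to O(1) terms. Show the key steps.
ln((22n)!) − 15 n ln n = 7 n ln n + 22(ln 22 − 1) n + (1/2) ln(2π·22n) + O(1/n)

Stirling: ln((22n)!) = 22n ln(22n) − 22n + (1/2) ln(2π·22n) + O(1/n).
Expand 22n ln(22n) = 22n (ln n + ln 22) = 22n ln n + 22n ln 22.
Subtract 15n ln n: leading term is (22 − 15) n ln n = 7 n ln n. The next term is 22n ln 22 − 22n = 22(ln 22 − 1) n. Then the (1/2) ln(2π·22n) correction.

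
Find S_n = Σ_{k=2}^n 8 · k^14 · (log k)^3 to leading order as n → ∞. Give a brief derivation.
S_n ~ 8 · n^15 · (log n)^3 / 15

By integral comparison, S_n = ∫_1^n 8 · x^14 · (log x)^3 dx + O(n^14 · (log n)^3). For the integral, the leading term of ∫_1^n x^14 (log x)^3 dx is n^15/15 · (log n)^3 (by repeated integration by parts; each step lowers the log-exponent and produces a relatively O(1/log n) correction). Hence S_n ~ 8 · n^15 · (log n)^3 / 15.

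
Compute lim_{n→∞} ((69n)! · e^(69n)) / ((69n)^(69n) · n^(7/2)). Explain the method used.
lim = 0

Stirling: (69n)! ~ sqrt(2π·69n) · (69n/e)^(69n). Hence
  (69n)! · e^(69n) / (69n)^(69n) ~ sqrt(2π·69n).
Dividing by n^(7/2): sqrt(2π·69n) / n^(7/2) = sqrt(2π·69) · n^((1−7)/2), so the expression behaves like sqrt(2π·69) · n^((1−7)/2) → 0.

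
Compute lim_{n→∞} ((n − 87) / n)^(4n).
lim = e^(−348)

Rewrite as (1 − 87/n)^(4n). By the standard limit (1 + x/n)^n → e^x, we have (1 − 87/n)^n → e^(−87), and raising to the 4th power gives e^(−348).
More precisely, ln[(1 − 87/n)^(4n)] = 4n · ln(1 − 87/n) = 4n · (-87/n + O(1/n^2)) = -348 + O(1/n) → -348.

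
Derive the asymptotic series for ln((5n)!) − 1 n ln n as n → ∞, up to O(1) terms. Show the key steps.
ln((5n)!) − 1 n ln n = 4 n ln n + 5(ln 5 − 1) n + (1/2) ln(2π·5n) + O(1/n)

Stirling: ln((5n)!) = 5n ln(5n) − 5n + (1/2) ln(2π·5n) + O(1/n).
Expand 5n ln(5n) = 5n (ln n + ln 5) = 5n ln n + 5n ln 5.
Subtract 1n ln n: leading term is (5 − 1) n ln n = 4 n ln n. The next term is 5n ln 5 − 5n = 5(ln 5 − 1) n. Then the (1/2) ln(2π·5n) correction.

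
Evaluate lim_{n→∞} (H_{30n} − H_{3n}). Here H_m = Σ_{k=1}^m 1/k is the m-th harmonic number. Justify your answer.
lim = ln(30/3) = ln 10

Euler-Maclaurin gives H_m = ln m + γ + 1/(2m) + O(1/m^2). The γ and O(1/m) terms cancel in the difference:
  H_{30n} − H_{3n} = ln(30n) − ln(3n) + O(1/n) = ln(30/3) + O(1/n).
Hence the limit is ln(30/3) = ln 10.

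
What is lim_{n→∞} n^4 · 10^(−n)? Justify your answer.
lim = 0

Exponentials with base > 1 dominate every fixed polynomial: for any fixed c, n^c / 10^n → 0 as n → ∞ (e.g. by the ratio test, or by writing 10^n = e^(n ln 10) and noting e^(n ln 10) / n^c → ∞). Hence n^4 · 10^(−n) = n^4 / 10^n → 0.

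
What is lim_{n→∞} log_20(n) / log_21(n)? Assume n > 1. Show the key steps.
lim = ln(21) / ln(20) = log_20(21)

Change of base: log_20(n) = ln n / ln 20 and log_21(n) = ln n / ln 21. The ratio is (ln n / ln 20) · (ln 21 / ln n) = ln 21 / ln 20, a constant independent of n. So the limit is ln 21 / ln 20 = log_20(21).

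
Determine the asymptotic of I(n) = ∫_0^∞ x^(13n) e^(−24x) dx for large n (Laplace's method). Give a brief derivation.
I(n) ~ (sqrt(2π·13n) / 24) · (13n/(24e))^(13n)

Write the integrand as exp(13n ln x − 24x) and set f(x) = 13n ln x − 24x. Then f'(x) = 13n/x − 24 = 0 at x* = 13n/24, and f''(x*) = −13n/x*^2 = −24^2/(13n). Laplace's method (interior maximum) gives
  I(n) ~ e^(f(x*)) · sqrt(2π / |f''(x*)|)
        = exp(13n ln(13n/24) − 13n) · sqrt(2π · 13n / 24^2)
        = (13n/24)^(13n) e^(−13n) · sqrt(2π·13n) / 24
        = (sqrt(2π·13n) / 24) · (13n/(24e))^(13n).
This matches Γ(13n+1)/24^(13n+1) with Stirling applied to Γ.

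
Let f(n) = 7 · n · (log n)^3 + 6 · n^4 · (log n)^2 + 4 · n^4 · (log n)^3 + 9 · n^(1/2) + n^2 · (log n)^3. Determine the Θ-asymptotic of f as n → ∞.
f(n) ∈ Θ(n^4 · (log n)^3)

Compare the terms by growth order. For large n, n^a · (log n)^b dominates n^a' · (log n)^b' iff a > a', or (a = a' and b > b'). Ranking the 5 terms shows the dominant one is 4 · n^4 · (log n)^3. Hence f(n) ∈ Θ(n^4 · (log n)^3).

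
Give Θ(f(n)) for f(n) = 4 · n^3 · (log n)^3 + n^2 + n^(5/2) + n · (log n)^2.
f(n) ∈ Θ(n^3 · (log n)^3)

Compare the terms by growth order. For large n, n^a · (log n)^b dominates n^a' · (log n)^b' iff a > a', or (a = a' and b > b'). Ranking the 4 terms shows the dominant one is 4 · n^3 · (log n)^3. Hence f(n) ∈ Θ(n^3 · (log n)^3).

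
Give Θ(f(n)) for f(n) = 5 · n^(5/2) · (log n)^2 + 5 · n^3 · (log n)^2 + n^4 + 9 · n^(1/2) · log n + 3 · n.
f(n) ∈ Θ(n^4)

Compare the terms by growth order. For large n, n^a · (log n)^b dominates n^a' · (log n)^b' iff a > a', or (a = a' and b > b'). Ranking the 5 terms shows the dominant one is n^4. Hence f(n) ∈ Θ(n^4).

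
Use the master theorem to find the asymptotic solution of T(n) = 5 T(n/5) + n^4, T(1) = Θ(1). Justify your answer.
T(n) = Θ(n^4)

log_5 5 ≈ 1.000. f(n) = n^4 dominates n^(log_5 5) since 4 > 1.000, and the regularity condition a·f(n/b) = 5·(n/5)^4 = (5/625)·n^4 ≤ c·f(n) holds with c = 5/625 ≈ 0.008 < 1. So this is Case 3: T(n) = Θ(f(n)) = Θ(n^4).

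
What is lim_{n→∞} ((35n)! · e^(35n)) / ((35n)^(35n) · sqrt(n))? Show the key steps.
lim = sqrt(2π·35)

Stirling: (35n)! ~ sqrt(2π·35n) · (35n/e)^(35n). Hence
  (35n)! · e^(35n) / (35n)^(35n) ~ sqrt(2π·35n).
Dividing by sqrt(n): sqrt(2π·35n) / sqrt(n) = sqrt(2π·35) · n^((1−1)/2), so the limit is sqrt(2π·35).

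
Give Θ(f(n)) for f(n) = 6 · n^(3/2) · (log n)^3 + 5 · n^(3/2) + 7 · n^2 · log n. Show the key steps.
f(n) ∈ Θ(n^2 · log n)

Compare the terms by growth order. For large n, n^a · (log n)^b dominates n^a' · (log n)^b' iff a > a', or (a = a' and b > b'). Ranking the 3 terms shows the dominant one is 7 · n^2 · log n. Hence f(n) ∈ Θ(n^2 · log n).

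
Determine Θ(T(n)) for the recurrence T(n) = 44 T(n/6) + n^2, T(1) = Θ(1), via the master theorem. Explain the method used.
T(n) = Θ(n^(log_6 44))

Master theorem: compare f(n) = n^2 to n^(log_6 44) where log_6 44 ≈ 2.112. Since 2 < log_6 44, we have f(n) = O(n^(log_6 44 − ε)) for some ε > 0 — Case 1. Hence T(n) = Θ(n^(log_6 44)).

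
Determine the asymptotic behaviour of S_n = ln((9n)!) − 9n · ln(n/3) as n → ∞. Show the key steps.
S_n ~ 9n · (ln 27 − 1) + O(ln n)

Stirling: ln((9n)!) = 9n ln(9n) − 9n + O(ln n).
  S_n = 9n ln(9n) − 9n − 9n ln(n/3) + O(ln n)
      = 9n ln(9n) − 9n ln n + 9n ln 3 − 9n + O(ln n)
      = 9n ln 9 + 9n ln 3 − 9n + O(ln n)
      = 9n (ln 27 − 1) + O(ln n).
Numerically ln(27) − 1 ≈ 2.2958.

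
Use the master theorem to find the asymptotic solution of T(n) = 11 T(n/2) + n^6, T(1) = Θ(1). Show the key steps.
T(n) = Θ(n^6)

log_2 11 ≈ 3.459. f(n) = n^6 dominates n^(log_2 11) since 6 > 3.459, and the regularity condition a·f(n/b) = 11·(n/2)^6 = (11/64)·n^6 ≤ c·f(n) holds with c = 11/64 ≈ 0.172 < 1. So this is Case 3: T(n) = Θ(f(n)) = Θ(n^6).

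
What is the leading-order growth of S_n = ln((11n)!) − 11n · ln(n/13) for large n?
S_n ~ 11n · (ln 143 − 1) + O(ln n)

Stirling: ln((11n)!) = 11n ln(11n) − 11n + O(ln n).
  S_n = 11n ln(11n) − 11n − 11n ln(n/13) + O(ln n)
      = 11n ln(11n) − 11n ln n + 11n ln 13 − 11n + O(ln n)
      = 11n ln 11 + 11n ln 13 − 11n + O(ln n)
      = 11n (ln 143 − 1) + O(ln n).
Numerically ln(143) − 1 ≈ 3.9628.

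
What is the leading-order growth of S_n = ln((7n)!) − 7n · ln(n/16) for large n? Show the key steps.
S_n ~ 7n · (ln 112 − 1) + O(ln n)

Stirling: ln((7n)!) = 7n ln(7n) − 7n + O(ln n).
  S_n = 7n ln(7n) − 7n − 7n ln(n/16) + O(ln n)
      = 7n ln(7n) − 7n ln n + 7n ln 16 − 7n + O(ln n)
      = 7n ln 7 + 7n ln 16 − 7n + O(ln n)
      = 7n (ln 112 − 1) + O(ln n).
Numerically ln(112) − 1 ≈ 3.7185.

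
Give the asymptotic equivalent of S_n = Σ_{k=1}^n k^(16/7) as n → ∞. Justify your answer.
S_n ~ (7/23) · n^(23/7)

Integral comparison: Σ_{k=1}^n k^(16/7) = ∫_0^n x^(16/7) dx + O(n^(16/7)). The integral is n^(1 + 16/7) / (1 + 16/7) = n^((16+7)/7) / ((16+7)/7) = (7/23) · n^(23/7).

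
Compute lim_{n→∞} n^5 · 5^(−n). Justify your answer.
lim = 0

Exponentials with base > 1 dominate every fixed polynomial: for any fixed c, n^c / 5^n → 0 as n → ∞ (e.g. by the ratio test, or by writing 5^n = e^(n ln 5) and noting e^(n ln 5) / n^c → ∞). Hence n^5 · 5^(−n) = n^5 / 5^n → 0.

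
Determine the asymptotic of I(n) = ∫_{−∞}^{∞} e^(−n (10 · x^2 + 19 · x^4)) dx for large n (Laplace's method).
I(n) ~ sqrt(π/(10n))

φ(x) = 10 · x^2 + 19 · x^4 has its unique global minimum at x* = 0 (since φ'(x) = 20x + 76x^3 = 0 only at x = 0 for real x with both coefficients positive, and φ → ∞ as |x| → ∞). At x* = 0, φ(0) = 0 and φ''(0) = 20. Laplace's method then gives
  I(n) ~ sqrt(2π / (n · φ''(0))) · e^(−n φ(0)) = sqrt(2π / (20n)) = sqrt(π/(10n)).
The 19 · x^4 term contributes only at subleading order (an O(1/n) relative correction).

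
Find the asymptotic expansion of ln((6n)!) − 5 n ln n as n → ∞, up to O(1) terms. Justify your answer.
ln((6n)!) − 5 n ln n = n ln n + 6(ln 6 − 1) n + (1/2) ln(2π·6n) + O(1/n)

Stirling: ln((6n)!) = 6n ln(6n) − 6n + (1/2) ln(2π·6n) + O(1/n).
Expand 6n ln(6n) = 6n (ln n + ln 6) = 6n ln n + 6n ln 6.
Subtract 5n ln n: leading term is (6 − 5) n ln n = n ln n. The next term is 6n ln 6 − 6n = 6(ln 6 − 1) n. Then the (1/2) ln(2π·6n) correction.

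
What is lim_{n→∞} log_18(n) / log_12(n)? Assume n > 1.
lim = ln(12) / ln(18) = log_18(12)

Change of base: log_18(n) = ln n / ln 18 and log_12(n) = ln n / ln 12. The ratio is (ln n / ln 18) · (ln 12 / ln n) = ln 12 / ln 18, a constant independent of n. So the limit is ln 12 / ln 18 = log_18(12).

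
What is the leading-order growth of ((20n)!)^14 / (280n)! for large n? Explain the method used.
((20n)!)^14/(280n)! ~ ((2π·20n)^(13/2) / sqrt(14)) · 14^(−14·20n)  →  0

Write N = 20n. Stirling: N! ~ sqrt(2π N)(N/e)^N and (14N)! ~ sqrt(2π·14N)·(14N/e)^(14N).
  (N!)^14/(14N)! ~ (2π N)^(14/2) (N/e)^(14N) / [sqrt(2π·14N) (14N/e)^(14N)]
     = (2π N)^(14/2) / sqrt(2π·14N) · (N/(14N))^(14N)
     = (2π N)^((14−1)/2) / sqrt(14) · 14^(−14N).
Since 14^14 > 1, the factor 14^(−14N) decays exponentially, so the ratio → 0. Substituting N = 20n gives the stated form.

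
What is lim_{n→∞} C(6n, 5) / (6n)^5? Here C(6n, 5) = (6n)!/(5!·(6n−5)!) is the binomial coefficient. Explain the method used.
lim = 1/5! = 1/120

With N = 6n → ∞: C(N, 5) / N^5 = [N(N−1)…(N−4)] / (5! · N^5) = (1/5!) · 1 · (1 − 1/(6n)) · (1 − 2/(6n)) · (1 − 3/(6n)) · (1 − 4/(6n)). Each factor → 1 as N → ∞, so the limit is 1/5! = 1/120.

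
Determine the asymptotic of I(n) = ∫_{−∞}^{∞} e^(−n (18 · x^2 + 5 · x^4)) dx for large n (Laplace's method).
I(n) ~ sqrt(π/(18n))

φ(x) = 18 · x^2 + 5 · x^4 has its unique global minimum at x* = 0 (since φ'(x) = 36x + 20x^3 = 0 only at x = 0 for real x with both coefficients positive, and φ → ∞ as |x| → ∞). At x* = 0, φ(0) = 0 and φ''(0) = 36. Laplace's method then gives
  I(n) ~ sqrt(2π / (n · φ''(0))) · e^(−n φ(0)) = sqrt(2π / (36n)) = sqrt(π/(18n)).
The 5 · x^4 term contributes only at subleading order (an O(1/n) relative correction).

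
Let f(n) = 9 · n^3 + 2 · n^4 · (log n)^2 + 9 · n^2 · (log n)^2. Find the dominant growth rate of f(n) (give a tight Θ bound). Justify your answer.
f(n) ∈ Θ(n^4 · (log n)^2)

Compare the terms by growth order. For large n, n^a · (log n)^b dominates n^a' · (log n)^b' iff a > a', or (a = a' and b > b'). Ranking the 3 terms shows the dominant one is 2 · n^4 · (log n)^2. Hence f(n) ∈ Θ(n^4 · (log n)^2).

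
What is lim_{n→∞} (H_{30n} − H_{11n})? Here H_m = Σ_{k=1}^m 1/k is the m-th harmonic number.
lim = ln(30/11)

Euler-Maclaurin gives H_m = ln m + γ + 1/(2m) + O(1/m^2). The γ and O(1/m) terms cancel in the difference:
  H_{30n} − H_{11n} = ln(30n) − ln(11n) + O(1/n) = ln(30/11) + O(1/n).
Hence the limit is ln(30/11).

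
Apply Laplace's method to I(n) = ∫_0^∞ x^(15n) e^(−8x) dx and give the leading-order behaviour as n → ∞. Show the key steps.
I(n) ~ (sqrt(2π·15n) / 8) · (15n/(8e))^(15n)

Write the integrand as exp(15n ln x − 8x) and set f(x) = 15n ln x − 8x. Then f'(x) = 15n/x − 8 = 0 at x* = 15n/8, and f''(x*) = −15n/x*^2 = −8^2/(15n). Laplace's method (interior maximum) gives
  I(n) ~ e^(f(x*)) · sqrt(2π / |f''(x*)|)
        = exp(15n ln(15n/8) − 15n) · sqrt(2π · 15n / 8^2)
        = (15n/8)^(15n) e^(−15n) · sqrt(2π·15n) / 8
        = (sqrt(2π·15n) / 8) · (15n/(8e))^(15n).
This matches Γ(15n+1)/8^(15n+1) with Stirling applied to Γ.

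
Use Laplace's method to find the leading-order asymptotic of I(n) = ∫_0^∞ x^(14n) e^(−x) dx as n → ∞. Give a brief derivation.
I(n) ~ sqrt(2π·14n) · (14n/e)^(14n)

Write the integrand as exp(14n ln x − x) and set f(x) = 14n ln x − x. Then f'(x) = 14n/x − 1 = 0 at x* = 14n, and f''(x*) = −14n/x*^2 = −1/(14n). Laplace's method (interior maximum) gives
  I(n) ~ e^(f(x*)) · sqrt(2π / |f''(x*)|)
        = exp(14n ln(14n) − 14n) · sqrt(2π · 14n)
        = (14n)^(14n) e^(−14n) · sqrt(2π·14n)
        = sqrt(2π·14n) · (14n/e)^(14n).
This matches Γ(14n+1) with Stirling applied to Γ.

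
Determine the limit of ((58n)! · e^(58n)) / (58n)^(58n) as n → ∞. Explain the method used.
lim = ∞

Stirling: (58n)! ~ sqrt(2π·58n) · (58n/e)^(58n). Hence
  (58n)! · e^(58n) / (58n)^(58n) ~ sqrt(2π·58n) = sqrt(2π·58) · sqrt(n) → ∞.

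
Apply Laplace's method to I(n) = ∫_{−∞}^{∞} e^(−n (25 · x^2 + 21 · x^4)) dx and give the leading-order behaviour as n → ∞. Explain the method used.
I(n) ~ sqrt(π/(25n))

φ(x) = 25 · x^2 + 21 · x^4 has its unique global minimum at x* = 0 (since φ'(x) = 50x + 84x^3 = 0 only at x = 0 for real x with both coefficients positive, and φ → ∞ as |x| → ∞). At x* = 0, φ(0) = 0 and φ''(0) = 50. Laplace's method then gives
  I(n) ~ sqrt(2π / (n · φ''(0))) · e^(−n φ(0)) = sqrt(2π / (50n)) = sqrt(π/(25n)).
The 21 · x^4 term contributes only at subleading order (an O(1/n) relative correction).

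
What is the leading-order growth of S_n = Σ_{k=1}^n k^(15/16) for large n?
S_n ~ (16/31) · n^(31/16)

Integral comparison: Σ_{k=1}^n k^(15/16) = ∫_0^n x^(15/16) dx + O(n^(15/16)). The integral is n^(1 + 15/16) / (1 + 15/16) = n^((15+16)/16) / ((15+16)/16) = (16/31) · n^(31/16).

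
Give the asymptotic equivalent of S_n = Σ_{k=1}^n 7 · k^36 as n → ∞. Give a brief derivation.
S_n ~ 7 · n^37 / 37

By integral comparison (Euler-Maclaurin), Σ_{k=1}^n 7 · k^36 = 7 · ∫_0^n x^36 dx + O(n^36) = 7 · n^37/37 + O(n^36). (Equivalently, Faulhaber's formula gives the same leading term.)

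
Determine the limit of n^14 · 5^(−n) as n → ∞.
lim = 0

Exponentials with base > 1 dominate every fixed polynomial: for any fixed c, n^c / 5^n → 0 as n → ∞ (e.g. by the ratio test, or by writing 5^n = e^(n ln 5) and noting e^(n ln 5) / n^c → ∞). Hence n^14 · 5^(−n) = n^14 / 5^n → 0.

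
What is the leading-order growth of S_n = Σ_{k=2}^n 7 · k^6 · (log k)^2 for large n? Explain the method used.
S_n ~ n^7 · (log n)^2

By integral comparison, S_n = ∫_1^n 7 · x^6 · (log x)^2 dx + O(n^6 · (log n)^2). For the integral, the leading term of ∫_1^n x^6 (log x)^2 dx is n^7/7 · (log n)^2 (by repeated integration by parts; each step lowers the log-exponent and produces a relatively O(1/log n) correction). Hence S_n ~ n^7 · (log n)^2.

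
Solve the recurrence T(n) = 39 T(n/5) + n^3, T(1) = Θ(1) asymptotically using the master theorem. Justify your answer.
T(n) = Θ(n^3)

log_5 39 ≈ 2.276. f(n) = n^3 dominates n^(log_5 39) since 3 > 2.276, and the regularity condition a·f(n/b) = 39·(n/5)^3 = (39/125)·n^3 ≤ c·f(n) holds with c = 39/125 ≈ 0.312 < 1. So this is Case 3: T(n) = Θ(f(n)) = Θ(n^3).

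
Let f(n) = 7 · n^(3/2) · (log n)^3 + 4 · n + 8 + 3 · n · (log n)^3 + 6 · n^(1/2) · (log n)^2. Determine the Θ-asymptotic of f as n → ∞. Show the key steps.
f(n) ∈ Θ(n^(3/2) · (log n)^3)

Compare the terms by growth order. For large n, n^a · (log n)^b dominates n^a' · (log n)^b' iff a > a', or (a = a' and b > b'). Ranking the 5 terms shows the dominant one is 7 · n^(3/2) · (log n)^3. Hence f(n) ∈ Θ(n^(3/2) · (log n)^3).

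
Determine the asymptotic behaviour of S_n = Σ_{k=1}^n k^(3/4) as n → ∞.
S_n ~ (4/7) · n^(7/4)

Integral comparison: Σ_{k=1}^n k^(3/4) = ∫_0^n x^(3/4) dx + O(n^(3/4)). The integral is n^(1 + 3/4) / (1 + 3/4) = n^((3+4)/4) / ((3+4)/4) = (4/7) · n^(7/4).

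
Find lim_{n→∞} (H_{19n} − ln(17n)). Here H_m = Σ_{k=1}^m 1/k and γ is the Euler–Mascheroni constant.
lim = ln(19/17) + γ

By Euler-Maclaurin, H_m = ln m + γ + O(1/m). So
  H_{19n} − ln(17n) = ln(19n) + γ − ln(17n) + O(1/n)
                       = ln(19/17) + γ + O(1/n).
Hence the limit is ln(19/17) + γ.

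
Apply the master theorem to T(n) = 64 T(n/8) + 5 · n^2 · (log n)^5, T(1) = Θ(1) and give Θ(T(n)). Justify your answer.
T(n) = Θ(n^2 · (log n)^6)

Here log_8 64 = 2 and f(n) = 5 · n^2 · (log n)^5 = Θ(n^(log_8 64) · (log n)^5). This is the extended Case 2 of the master theorem (f matches the critical exponent up to log factors), giving T(n) = Θ(n^(log_8 64) · (log n)^(5+1)) = Θ(n^2 · (log n)^6).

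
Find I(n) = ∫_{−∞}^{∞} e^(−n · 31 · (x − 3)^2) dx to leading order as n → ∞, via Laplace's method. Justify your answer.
I(n) = sqrt(π/(31n))

Here φ(x) = 31 · (x − 3)^2 has its unique minimum at x* = 3 with φ(x*) = 0 and φ''(x*) = 62. Laplace's method gives
  I(n) ~ e^(−n φ(x*)) · sqrt(2π / (n · φ''(x*))) = sqrt(2π / (62n)) = sqrt(π/(31n)).
This is exact: substituting u = (x − 3)·sqrt(31n) gives I(n) = (1/sqrt(31n)) ∫_{−∞}^{∞} e^(−u^2) du = sqrt(π/(31n)).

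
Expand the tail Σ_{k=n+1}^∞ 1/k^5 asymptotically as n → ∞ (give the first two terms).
Σ_{k>n} 1/k^5 = 1/(4 · n^4) − 1/(2 · n^5) + O(1/n^6)

Compare to the integral: ∫_{n}^∞ x^(−5) dx = [−x^(−4)/4]_{n}^∞ = 1/((5−1)·n^4). The Euler-Maclaurin correction adds −f(n)/2 = −1/(2·n^5). Euler-Maclaurin then gives
  Σ_{k>n} 1/k^5 = ∫_{n}^∞ dx/x^5 − 1/(2·n^5) + O(1/n^6).
(Equivalently this is ζ(5) − Σ_{k≤n} 1/k^5.)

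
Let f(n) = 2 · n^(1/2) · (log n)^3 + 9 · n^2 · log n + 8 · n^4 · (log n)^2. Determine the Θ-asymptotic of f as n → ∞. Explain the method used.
f(n) ∈ Θ(n^4 · (log n)^2)

Compare the terms by growth order. For large n, n^a · (log n)^b dominates n^a' · (log n)^b' iff a > a', or (a = a' and b > b'). Ranking the 3 terms shows the dominant one is 8 · n^4 · (log n)^2. Hence f(n) ∈ Θ(n^4 · (log n)^2).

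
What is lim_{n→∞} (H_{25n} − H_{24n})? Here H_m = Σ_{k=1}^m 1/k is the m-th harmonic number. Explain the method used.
lim = ln(25/24)

Euler-Maclaurin gives H_m = ln m + γ + 1/(2m) + O(1/m^2). The γ and O(1/m) terms cancel in the difference:
  H_{25n} − H_{24n} = ln(25n) − ln(24n) + O(1/n) = ln(25/24) + O(1/n).
Hence the limit is ln(25/24).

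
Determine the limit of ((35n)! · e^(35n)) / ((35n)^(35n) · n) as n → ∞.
lim = 0

Stirling: (35n)! ~ sqrt(2π·35n) · (35n/e)^(35n). Hence
  (35n)! · e^(35n) / (35n)^(35n) ~ sqrt(2π·35n).
Dividing by n: sqrt(2π·35n) / n = sqrt(2π·35) · n^((1−2)/2), so the expression behaves like sqrt(2π·35) · n^((1−2)/2) → 0.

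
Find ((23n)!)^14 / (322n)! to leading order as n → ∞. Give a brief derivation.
((23n)!)^14/(322n)! ~ ((2π·23n)^(13/2) / sqrt(14)) · 14^(−14·23n)  →  0

Write N = 23n. Stirling: N! ~ sqrt(2π N)(N/e)^N and (14N)! ~ sqrt(2π·14N)·(14N/e)^(14N).
  (N!)^14/(14N)! ~ (2π N)^(14/2) (N/e)^(14N) / [sqrt(2π·14N) (14N/e)^(14N)]
     = (2π N)^(14/2) / sqrt(2π·14N) · (N/(14N))^(14N)
     = (2π N)^((14−1)/2) / sqrt(14) · 14^(−14N).
Since 14^14 > 1, the factor 14^(−14N) decays exponentially, so the ratio → 0. Substituting N = 23n gives the stated form.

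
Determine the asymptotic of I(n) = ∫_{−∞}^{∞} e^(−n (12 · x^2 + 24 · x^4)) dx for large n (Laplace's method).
I(n) ~ sqrt(π/(12n))

φ(x) = 12 · x^2 + 24 · x^4 has its unique global minimum at x* = 0 (since φ'(x) = 24x + 96x^3 = 0 only at x = 0 for real x with both coefficients positive, and φ → ∞ as |x| → ∞). At x* = 0, φ(0) = 0 and φ''(0) = 24. Laplace's method then gives
  I(n) ~ sqrt(2π / (n · φ''(0))) · e^(−n φ(0)) = sqrt(2π / (24n)) = sqrt(π/(12n)).
The 24 · x^4 term contributes only at subleading order (an O(1/n) relative correction).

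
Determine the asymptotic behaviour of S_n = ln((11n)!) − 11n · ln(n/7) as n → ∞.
S_n ~ 11n · (ln 77 − 1) + O(ln n)

Stirling: ln((11n)!) = 11n ln(11n) − 11n + O(ln n).
  S_n = 11n ln(11n) − 11n − 11n ln(n/7) + O(ln n)
      = 11n ln(11n) − 11n ln n + 11n ln 7 − 11n + O(ln n)
      = 11n ln 11 + 11n ln 7 − 11n + O(ln n)
      = 11n (ln 77 − 1) + O(ln n).
Numerically ln(77) − 1 ≈ 3.3438.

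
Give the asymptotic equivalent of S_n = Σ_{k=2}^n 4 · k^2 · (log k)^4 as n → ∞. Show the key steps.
S_n ~ 4 · n^3 · (log n)^4 / 3

By integral comparison, S_n = ∫_1^n 4 · x^2 · (log x)^4 dx + O(n^2 · (log n)^4). For the integral, the leading term of ∫_1^n x^2 (log x)^4 dx is n^3/3 · (log n)^4 (by repeated integration by parts; each step lowers the log-exponent and produces a relatively O(1/log n) correction). Hence S_n ~ 4 · n^3 · (log n)^4 / 3.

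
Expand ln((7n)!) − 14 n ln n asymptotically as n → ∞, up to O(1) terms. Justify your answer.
ln((7n)!) − 14 n ln n = −7 n ln n + 7(ln 7 − 1) n + (1/2) ln(2π·7n) + O(1/n)

Stirling: ln((7n)!) = 7n ln(7n) − 7n + (1/2) ln(2π·7n) + O(1/n).
Expand 7n ln(7n) = 7n (ln n + ln 7) = 7n ln n + 7n ln 7.
Subtract 14n ln n: leading term is (7 − 14) n ln n = −7 n ln n. The next term is 7n ln 7 − 7n = 7(ln 7 − 1) n. Then the (1/2) ln(2π·7n) correction.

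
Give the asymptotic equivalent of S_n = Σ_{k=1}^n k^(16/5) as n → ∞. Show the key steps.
S_n ~ (5/21) · n^(21/5)

Integral comparison: Σ_{k=1}^n k^(16/5) = ∫_0^n x^(16/5) dx + O(n^(16/5)). The integral is n^(1 + 16/5) / (1 + 16/5) = n^((16+5)/5) / ((16+5)/5) = (5/21) · n^(21/5).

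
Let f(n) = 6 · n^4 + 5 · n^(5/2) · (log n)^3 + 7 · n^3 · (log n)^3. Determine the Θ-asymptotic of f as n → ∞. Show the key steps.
f(n) ∈ Θ(n^4)

Compare the terms by growth order. For large n, n^a · (log n)^b dominates n^a' · (log n)^b' iff a > a', or (a = a' and b > b'). Ranking the 3 terms shows the dominant one is 6 · n^4. Hence f(n) ∈ Θ(n^4).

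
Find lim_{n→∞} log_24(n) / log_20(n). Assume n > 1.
lim = ln(20) / ln(24) = log_24(20)

Change of base: log_24(n) = ln n / ln 24 and log_20(n) = ln n / ln 20. The ratio is (ln n / ln 24) · (ln 20 / ln n) = ln 20 / ln 24, a constant independent of n. So the limit is ln 20 / ln 24 = log_24(20).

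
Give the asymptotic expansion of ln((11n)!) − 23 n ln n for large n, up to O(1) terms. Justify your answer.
ln((11n)!) − 23 n ln n = −12 n ln n + 11(ln 11 − 1) n + (1/2) ln(2π·11n) + O(1/n)

Stirling: ln((11n)!) = 11n ln(11n) − 11n + (1/2) ln(2π·11n) + O(1/n).
Expand 11n ln(11n) = 11n (ln n + ln 11) = 11n ln n + 11n ln 11.
Subtract 23n ln n: leading term is (11 − 23) n ln n = −12 n ln n. The next term is 11n ln 11 − 11n = 11(ln 11 − 1) n. Then the (1/2) ln(2π·11n) correction.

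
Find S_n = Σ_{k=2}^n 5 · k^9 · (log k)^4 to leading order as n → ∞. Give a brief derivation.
S_n ~ n^10 · (log n)^4 / 2

By integral comparison, S_n = ∫_1^n 5 · x^9 · (log x)^4 dx + O(n^9 · (log n)^4). For the integral, the leading term of ∫_1^n x^9 (log x)^4 dx is n^10/10 · (log n)^4 (by repeated integration by parts; each step lowers the log-exponent and produces a relatively O(1/log n) correction). Hence S_n ~ n^10 · (log n)^4 / 2.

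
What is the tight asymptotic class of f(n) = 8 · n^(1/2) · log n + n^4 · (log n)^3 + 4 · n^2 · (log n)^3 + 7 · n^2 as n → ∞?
f(n) ∈ Θ(n^4 · (log n)^3)

Compare the terms by growth order. For large n, n^a · (log n)^b dominates n^a' · (log n)^b' iff a > a', or (a = a' and b > b'). Ranking the 4 terms shows the dominant one is n^4 · (log n)^3. Hence f(n) ∈ Θ(n^4 · (log n)^3).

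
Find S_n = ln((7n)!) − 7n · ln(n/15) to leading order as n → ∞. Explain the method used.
S_n ~ 7n · (ln 105 − 1) + O(ln n)

Stirling: ln((7n)!) = 7n ln(7n) − 7n + O(ln n).
  S_n = 7n ln(7n) − 7n − 7n ln(n/15) + O(ln n)
      = 7n ln(7n) − 7n ln n + 7n ln 15 − 7n + O(ln n)
      = 7n ln 7 + 7n ln 15 − 7n + O(ln n)
      = 7n (ln 105 − 1) + O(ln n).
Numerically ln(105) − 1 ≈ 3.6540.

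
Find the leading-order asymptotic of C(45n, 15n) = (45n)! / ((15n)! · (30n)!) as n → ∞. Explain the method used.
C(45n, 15n) ~ (27/4)^(15n) · sqrt(3/(4π·15n))

Write N = 15n. Apply Stirling to each factorial:
  (3N)! ~ sqrt(2π·3N) · (3N/e)^(3N),
  N! ~ sqrt(2π N) · (N/e)^N,
  (2N)! ~ sqrt(2π·2N) · (2N/e)^(2N).
The exponential factors combine to (3N)^(3N) / (N^N · (2N)^(2N)) = 3^(3N)/2^(2N) = (3^3/2^2)^N = (27/4)^N.
The square-root prefactors combine to sqrt(2π·3N) / (sqrt(2π N)·sqrt(2π·2N)) = sqrt(3 / (2π·2·N)) = sqrt(3/(4π·15n)).
Substituting N = 15n: C(45n, 15n) ~ (27/4)^(15n) · sqrt(3/(4π·15n)).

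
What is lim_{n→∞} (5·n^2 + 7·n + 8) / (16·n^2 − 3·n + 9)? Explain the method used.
lim = 5/16

For large n the leading n^2 terms dominate both numerator and denominator. Dividing top and bottom by n^2, every other term tends to 0, leaving 5/16.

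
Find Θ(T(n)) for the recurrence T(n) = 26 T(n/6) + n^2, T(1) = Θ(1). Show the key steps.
T(n) = Θ(n^2)

log_6 26 ≈ 1.818. f(n) = n^2 dominates n^(log_6 26) since 2 > 1.818, and the regularity condition a·f(n/b) = 26·(n/6)^2 = (26/36)·n^2 ≤ c·f(n) holds with c = 26/36 ≈ 0.722 < 1. So this is Case 3: T(n) = Θ(f(n)) = Θ(n^2).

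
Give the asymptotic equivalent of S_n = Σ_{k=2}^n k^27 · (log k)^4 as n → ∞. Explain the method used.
S_n ~ n^28 · (log n)^4 / 28

By integral comparison, S_n = ∫_1^n x^27 · (log x)^4 dx + O(n^27 · (log n)^4). For the integral, the leading term of ∫_1^n x^27 (log x)^4 dx is n^28/28 · (log n)^4 (by repeated integration by parts; each step lowers the log-exponent and produces a relatively O(1/log n) correction). Hence S_n ~ n^28 · (log n)^4 / 28.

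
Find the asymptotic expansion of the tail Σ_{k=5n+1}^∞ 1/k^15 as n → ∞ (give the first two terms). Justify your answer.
Σ_{k>5n} 1/k^15 = 1/(14 · (5n)^14) − 1/(2 · (5n)^15) + O(1/(5n)^16)

Compare to the integral: ∫_{5n}^∞ x^(−15) dx = [−x^(−14)/14]_{5n}^∞ = 1/((15−1)·(5n)^14). The Euler-Maclaurin correction adds −f(5n)/2 = −1/(2·(5n)^15). Euler-Maclaurin then gives
  Σ_{k>5n} 1/k^15 = ∫_{5n}^∞ dx/x^15 − 1/(2·(5n)^15) + O(1/(5n)^16).
(Equivalently this is ζ(15) − Σ_{k≤5n} 1/k^15.)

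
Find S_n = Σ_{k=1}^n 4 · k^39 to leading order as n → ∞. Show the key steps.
S_n ~ n^40 / 10

By integral comparison (Euler-Maclaurin), Σ_{k=1}^n 4 · k^39 = 4 · ∫_0^n x^39 dx + O(n^39) = 4 · n^40/40 = n^40 / 10 + O(n^39). (Equivalently, Faulhaber's formula gives the same leading term.)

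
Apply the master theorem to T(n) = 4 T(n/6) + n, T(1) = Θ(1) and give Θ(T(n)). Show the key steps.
T(n) = Θ(n)

log_6 4 ≈ 0.774. f(n) = n dominates n^(log_6 4) since 1 > 0.774, and the regularity condition a·f(n/b) = 4·(n/6)^1 = (4/6)·n ≤ c·f(n) holds with c = 4/6 ≈ 0.667 < 1. So this is Case 3: T(n) = Θ(f(n)) = Θ(n).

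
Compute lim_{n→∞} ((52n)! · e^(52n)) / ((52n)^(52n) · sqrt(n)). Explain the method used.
lim = sqrt(2π·52)

Stirling: (52n)! ~ sqrt(2π·52n) · (52n/e)^(52n). Hence
  (52n)! · e^(52n) / (52n)^(52n) ~ sqrt(2π·52n).
Dividing by sqrt(n): sqrt(2π·52n) / sqrt(n) = sqrt(2π·52) · n^((1−1)/2), so the limit is sqrt(2π·52).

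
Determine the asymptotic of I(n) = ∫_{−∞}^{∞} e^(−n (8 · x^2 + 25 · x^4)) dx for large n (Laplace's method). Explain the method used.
I(n) ~ sqrt(π/(8n))

φ(x) = 8 · x^2 + 25 · x^4 has its unique global minimum at x* = 0 (since φ'(x) = 16x + 100x^3 = 0 only at x = 0 for real x with both coefficients positive, and φ → ∞ as |x| → ∞). At x* = 0, φ(0) = 0 and φ''(0) = 16. Laplace's method then gives
  I(n) ~ sqrt(2π / (n · φ''(0))) · e^(−n φ(0)) = sqrt(2π / (16n)) = sqrt(π/(8n)).
The 25 · x^4 term contributes only at subleading order (an O(1/n) relative correction).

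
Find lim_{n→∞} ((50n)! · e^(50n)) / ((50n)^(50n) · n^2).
lim = 0

Stirling: (50n)! ~ sqrt(2π·50n) · (50n/e)^(50n). Hence
  (50n)! · e^(50n) / (50n)^(50n) ~ sqrt(2π·50n).
Dividing by n^2: sqrt(2π·50n) / n^2 = sqrt(2π·50) · n^((1−4)/2), so the expression behaves like sqrt(2π·50) · n^((1−4)/2) → 0.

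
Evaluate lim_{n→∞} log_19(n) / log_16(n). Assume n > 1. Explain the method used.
lim = ln(16) / ln(19) = log_19(16)

Change of base: log_19(n) = ln n / ln 19 and log_16(n) = ln n / ln 16. The ratio is (ln n / ln 19) · (ln 16 / ln n) = ln 16 / ln 19, a constant independent of n. So the limit is ln 16 / ln 19 = log_19(16).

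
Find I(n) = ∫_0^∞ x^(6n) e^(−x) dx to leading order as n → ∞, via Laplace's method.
I(n) ~ sqrt(2π·6n) · (6n/e)^(6n)

Write the integrand as exp(6n ln x − x) and set f(x) = 6n ln x − x. Then f'(x) = 6n/x − 1 = 0 at x* = 6n, and f''(x*) = −6n/x*^2 = −1/(6n). Laplace's method (interior maximum) gives
  I(n) ~ e^(f(x*)) · sqrt(2π / |f''(x*)|)
        = exp(6n ln(6n) − 6n) · sqrt(2π · 6n)
        = (6n)^(6n) e^(−6n) · sqrt(2π·6n)
        = sqrt(2π·6n) · (6n/e)^(6n).
This matches Γ(6n+1) with Stirling applied to Γ.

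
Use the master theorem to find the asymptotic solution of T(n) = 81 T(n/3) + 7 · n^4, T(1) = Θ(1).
T(n) = Θ(n^4 log n)

log_3 81 = 4, and f(n) = 7 · n^4 = Θ(n^(log_3 81)). This is Case 2 of the master theorem: T(n) = Θ(f(n) · log n) = Θ(n^4 log n).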